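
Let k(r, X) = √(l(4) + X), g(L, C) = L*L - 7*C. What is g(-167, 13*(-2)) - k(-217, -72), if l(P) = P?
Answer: 28071 - 2*I*√17 ≈ 28071.0 - 8.2462*I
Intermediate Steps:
g(L, C) = L² - 7*C
k(r, X) = √(4 + X)
g(-167, 13*(-2)) - k(-217, -72) = ((-167)² - 91*(-2)) - √(4 - 72) = (27889 - 7*(-26)) - √(-68) = (27889 + 182) - 2*I*√17 = 28071 - 2*I*√17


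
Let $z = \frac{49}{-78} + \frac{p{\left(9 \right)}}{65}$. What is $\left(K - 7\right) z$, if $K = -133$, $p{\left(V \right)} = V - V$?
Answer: $\frac{3430}{39} \approx 87.949$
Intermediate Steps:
$p{\left(V \right)} = 0$
$z = - \frac{49}{78}$ ($z = \frac{49}{-78} + \frac{0}{65} = 49 \left(- \frac{1}{78}\right) + 0 \cdot \frac{1}{65} = - \frac{49}{78} + 0 = - \frac{49}{78} \approx -0.62821$)
$\left(K - 7\right) z = \left(-133 - 7\right) \left(- \frac{49}{78}\right) = \left(-140\right) \left(- \frac{49}{78}\right) = \frac{3430}{39}$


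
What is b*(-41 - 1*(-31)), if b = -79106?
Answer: 791060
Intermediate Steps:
b*(-41 - 1*(-31)) = -79106*(-41 - 1*(-31)) = -79106*(-41 + 31) = -79106*(-10) = 791060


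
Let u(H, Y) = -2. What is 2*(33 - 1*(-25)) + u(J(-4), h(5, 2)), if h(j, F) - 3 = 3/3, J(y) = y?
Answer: 114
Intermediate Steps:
h(j, F) = 4 (h(j, F) = 3 + 3/3 = 3 + 3*(1/3) = 3 + 1 = 4)
2*(33 - 1*(-25)) + u(J(-4), h(5, 2)) = 2*(33 - 1*(-25)) - 2 = 2*(33 + 25) - 2 = 2*58 - 2 = 116 - 2 = 114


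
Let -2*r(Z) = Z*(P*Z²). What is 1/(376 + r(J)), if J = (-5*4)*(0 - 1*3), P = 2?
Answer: -1/215624 ≈ -4.6377e-6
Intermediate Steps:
J = 60 (J = -20*(0 - 3) = -20*(-3) = 60)
r(Z) = -Z³ (r(Z) = -Z*2*Z²/2 = -Z³)
1/(376 + r(J)) = 1/(376 - 1*60³) = 1/(376 - 1*216000) = 1/(376 - 216000) = 1/(-215624) = -1/215624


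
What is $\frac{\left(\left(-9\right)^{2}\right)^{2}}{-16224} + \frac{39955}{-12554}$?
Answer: $- \frac{121766119}{33946016} \approx -3.5871$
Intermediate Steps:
$\frac{\left(\left(-9\right)^{2}\right)^{2}}{-16224} + \frac{39955}{-12554} = 81^{2} \left(- \frac{1}{16224}\right) + 39955 \left(- \frac{1}{12554}\right) = 6561 \left(- \frac{1}{16224}\right) - \frac{39955}{12554} = - \frac{2187}{5408} - \frac{39955}{12554} = - \frac{121766119}{33946016}$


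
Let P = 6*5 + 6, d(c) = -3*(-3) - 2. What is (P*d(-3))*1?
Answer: 252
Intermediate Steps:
d(c) = 7 (d(c) = 9 - 2 = 7)
P = 36 (P = 30 + 6 = 36)
(P*d(-3))*1 = (36*7)*1 = 252*1 = 252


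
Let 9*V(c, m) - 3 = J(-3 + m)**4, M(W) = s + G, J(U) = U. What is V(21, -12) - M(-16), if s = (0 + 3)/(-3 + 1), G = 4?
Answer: 33737/6 ≈ 5622.8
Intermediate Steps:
s = -3/2 (s = 3/(-2) = 3*(-1/2) = -3/2 ≈ -1.5000)
M(W) = 5/2 (M(W) = -3/2 + 4 = 5/2)
V(c, m) = 1/3 + (-3 + m)**4/9
V(21, -12) - M(-16) = (1/3 + (-3 - 12)**4/9) - 1*5/2 = (1/3 + (1/9)*(-15)**4) - 5/2 = (1/3 + (1/9)*50625) - 5/2 = (1/3 + 5625) - 5/2 = 16876/3 - 5/2 = 33737/6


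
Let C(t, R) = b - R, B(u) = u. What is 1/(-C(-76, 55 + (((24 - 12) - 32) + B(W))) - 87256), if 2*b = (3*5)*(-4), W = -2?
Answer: -1/87193 ≈ -1.1469e-5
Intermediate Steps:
b = -30 (b = ((3*5)*(-4))/2 = (15*(-4))/2 = (1/2)*(-60) = -30)
C(t, R) = -30 - R
1/(-C(-76, 55 + (((24 - 12) - 32) + B(W))) - 87256) = 1/(-(-30 - (55 + (((24 - 12) - 32) - 2))) - 87256) = 1/(-(-30 - (55 + ((12 - 32) - 2))) - 87256) = 1/(-(-30 - (55 + (-20 - 2))) - 87256) = 1/(-(-30 - (55 - 22)) - 87256) = 1/(-(-30 - 1*33) - 87256) = 1/(-(-30 - 33) - 87256) = 1/(-1*(-63) - 87256) = 1/(63 - 87256) = 1/(-87193) = -1/87193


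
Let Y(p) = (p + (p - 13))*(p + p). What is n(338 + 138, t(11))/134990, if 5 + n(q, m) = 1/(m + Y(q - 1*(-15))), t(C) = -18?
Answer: -4757699/128448384600 ≈ -3.7040e-5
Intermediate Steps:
Y(p) = 2*p*(-13 + 2*p) (Y(p) = (p + (-13 + p))*(2*p) = (-13 + 2*p)*(2*p) = 2*p*(-13 + 2*p))
n(q, m) = -5 + 1/(m + 2*(15 + q)*(17 + 2*q)) (n(q, m) = -5 + 1/(m + 2*(q - 1*(-15))*(-13 + 2*(q - 1*(-15)))) = -5 + 1/(m + 2*(q + 15)*(-13 + 2*(q + 15))) = -5 + 1/(m + 2*(15 + q)*(-13 + 2*(15 + q))) = -5 + 1/(m + 2*(15 + q)*(-13 + (30 + 2*q))) = -5 + 1/(m + 2*(15 + q)*(17 + 2*q)))
n(338 + 138, t(11))/134990 = ((1 - 5*(-18) - 10*(15 + (338 + 138))*(17 + 2*(338 + 138)))/(-18 + 2*(15 + (338 + 138))*(17 + 2*(338 + 138))))/134990 = ((1 + 90 - 10*(15 + 476)*(17 + 2*476))/(-18 + 2*(15 + 476)*(17 + 2*476)))*(1/134990) = ((1 + 90 - 10*491*(17 + 952))/(-18 + 2*491*(17 + 952)))*(1/134990) = ((1 + 90 - 10*491*969)/(-18 + 2*491*969))*(1/134990) = ((1 + 90 - 4757790)/(-18 + 951558))*(1/134990) = (-4757699/951540)*(1/134990) = ((1/951540)*(-4757699))*(1/134990) = -4757699/951540*1/134990 = -4757699/128448384600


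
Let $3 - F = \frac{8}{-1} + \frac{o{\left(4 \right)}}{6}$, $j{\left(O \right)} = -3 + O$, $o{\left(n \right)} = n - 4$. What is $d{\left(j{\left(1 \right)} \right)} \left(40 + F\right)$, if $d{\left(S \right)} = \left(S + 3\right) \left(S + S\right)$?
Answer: $-204$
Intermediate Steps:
$o{\left(n \right)} = -4 + n$
$d{\left(S \right)} = 2 S \left(3 + S\right)$ ($d{\left(S \right)} = \left(3 + S\right) 2 S = 2 S \left(3 + S\right)$)
$F = 11$ ($F = 3 - \left(\frac{8}{-1} + \frac{-4 + 4}{6}\right) = 3 - \left(8 \left(-1\right) + 0 \cdot \frac{1}{6}\right) = 3 - \left(-8 + 0\right) = 3 - -8 = 3 + 8 = 11$)
$d{\left(j{\left(1 \right)} \right)} \left(40 + F\right) = 2 \left(-3 + 1\right) \left(3 + \left(-3 + 1\right)\right) \left(40 + 11\right) = 2 \left(-2\right) \left(3 - 2\right) 51 = 2 \left(-2\right) 1 \cdot 51 = \left(-4\right) 51 = -204$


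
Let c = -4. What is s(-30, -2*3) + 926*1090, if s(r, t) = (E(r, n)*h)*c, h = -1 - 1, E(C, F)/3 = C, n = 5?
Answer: 1008620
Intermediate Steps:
E(C, F) = 3*C
h = -2
s(r, t) = 24*r (s(r, t) = ((3*r)*(-2))*(-4) = -6*r*(-4) = 24*r)
s(-30, -2*3) + 926*1090 = 24*(-30) + 926*1090 = -720 + 1009340 = 1008620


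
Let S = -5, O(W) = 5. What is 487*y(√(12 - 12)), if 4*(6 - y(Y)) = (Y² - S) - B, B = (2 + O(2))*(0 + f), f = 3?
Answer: 4870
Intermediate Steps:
B = 21 (B = (2 + 5)*(0 + 3) = 7*3 = 21)
y(Y) = 10 - Y²/4 (y(Y) = 6 - ((Y² - 1*(-5)) - 1*21)/4 = 6 - ((Y² + 5) - 21)/4 = 6 - ((5 + Y²) - 21)/4 = 6 - (-16 + Y²)/4 = 6 + (4 - Y²/4) = 10 - Y²/4)
487*y(√(12 - 12)) = 487*(10 - (√(12 - 12))²/4) = 487*(10 - (√0)²/4) = 487*(10 - ¼*0²) = 487*(10 - ¼*0) = 487*(10 + 0) = 487*10 = 4870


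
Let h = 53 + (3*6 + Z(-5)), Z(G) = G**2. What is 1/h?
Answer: 1/96 ≈ 0.010417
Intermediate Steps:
h = 96 (h = 53 + (3*6 + (-5)**2) = 53 + (18 + 25) = 53 + 43 = 96)
1/h = 1/96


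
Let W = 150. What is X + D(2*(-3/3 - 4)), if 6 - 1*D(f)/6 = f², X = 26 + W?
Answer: -388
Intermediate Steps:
X = 176 (X = 26 + 150 = 176)
D(f) = 36 - 6*f²
X + D(2*(-3/3 - 4)) = 176 + (36 - 6*4*(-3/3 - 4)²) = 176 + (36 - 6*4*(-3*⅓ - 4)²) = 176 + (36 - 6*4*(-1 - 4)²) = 176 + (36 - 6*(2*(-5))²) = 176 + (36 - 6*(-10)²) = 176 + (36 - 6*100) = 176 + (36 - 600) = 176 - 564 = -388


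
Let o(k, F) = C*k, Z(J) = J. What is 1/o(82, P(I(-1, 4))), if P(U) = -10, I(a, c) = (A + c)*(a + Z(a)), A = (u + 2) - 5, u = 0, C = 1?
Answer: 1/82 ≈ 0.012195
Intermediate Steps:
A = -3 (A = (0 + 2) - 5 = 2 - 5 = -3)
I(a, c) = 2*a*(-3 + c) (I(a, c) = (-3 + c)*(a + a) = (-3 + c)*(2*a) = 2*a*(-3 + c))
o(k, F) = k (o(k, F) = 1*k = k)
1/o(82, P(I(-1, 4))) = 1/82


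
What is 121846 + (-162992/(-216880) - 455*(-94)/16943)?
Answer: 27984192871481/229662365 ≈ 1.2185e+5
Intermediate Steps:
121846 + (-162992/(-216880) - 455*(-94)/16943) = 121846 + (-162992*(-1/216880) + 42770*(1/16943)) = 121846 + (10187/13555 + 42770/16943) = 121846 + 752345691/229662365 = 27984192871481/229662365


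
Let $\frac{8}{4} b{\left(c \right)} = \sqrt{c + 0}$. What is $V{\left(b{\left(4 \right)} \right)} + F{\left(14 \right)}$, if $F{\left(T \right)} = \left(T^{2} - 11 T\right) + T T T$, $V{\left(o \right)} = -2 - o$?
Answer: $2783$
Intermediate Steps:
$b{\left(c \right)} = \frac{\sqrt{c}}{2}$ ($b{\left(c \right)} = \frac{\sqrt{c + 0}}{2} = \frac{\sqrt{c}}{2}$)
$F{\left(T \right)} = T^{2} + T^{3} - 11 T$ ($F{\left(T \right)} = \left(T^{2} - 11 T\right) + T^{2} T = \left(T^{2} - 11 T\right) + T^{3} = T^{2} + T^{3} - 11 T$)
$V{\left(b{\left(4 \right)} \right)} + F{\left(14 \right)} = \left(-2 - \frac{\sqrt{4}}{2}\right) + 14 \left(-11 + 14 + 14^{2}\right) = \left(-2 - \frac{1}{2} \cdot 2\right) + 14 \left(-11 + 14 + 196\right) = \left(-2 - 1\right) + 14 \cdot 199 = \left(-2 - 1\right) + 2786 = -3 + 2786 = 2783$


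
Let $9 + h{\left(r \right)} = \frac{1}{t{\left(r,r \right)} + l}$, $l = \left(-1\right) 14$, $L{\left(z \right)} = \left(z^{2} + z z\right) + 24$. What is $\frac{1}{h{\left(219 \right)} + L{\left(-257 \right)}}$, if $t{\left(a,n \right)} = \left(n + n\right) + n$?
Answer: $\frac{643}{84948660} \approx 7.5693 \cdot 10^{-6}$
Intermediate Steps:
$L{\left(z \right)} = 24 + 2 z^{2}$ ($L{\left(z \right)} = \left(z^{2} + z^{2}\right) + 24 = 2 z^{2} + 24 = 24 + 2 z^{2}$)
$t{\left(a,n \right)} = 3 n$ ($t{\left(a,n \right)} = 2 n + n = 3 n$)
$l = -14$
$h{\left(r \right)} = -9 + \frac{1}{-14 + 3 r}$ ($h{\left(r \right)} = -9 + \frac{1}{3 r - 14} = -9 + \frac{1}{-14 + 3 r}$)
$\frac{1}{h{\left(219 \right)} + L{\left(-257 \right)}} = \frac{1}{\frac{127 - 5913}{-14 + 3 \cdot 219} + \left(24 + 2 \left(-257\right)^{2}\right)} = \frac{1}{\frac{127 - 5913}{-14 + 657} + \left(24 + 2 \cdot 66049\right)} = \frac{1}{\frac{1}{643} \left(-5786\right) + \left(24 + 132098\right)} = \frac{1}{\frac{1}{643} \left(-5786\right) + 132122} = \frac{1}{- \frac{5786}{643} + 132122} = \frac{1}{\frac{84948660}{643}} = \frac{643}{84948660}$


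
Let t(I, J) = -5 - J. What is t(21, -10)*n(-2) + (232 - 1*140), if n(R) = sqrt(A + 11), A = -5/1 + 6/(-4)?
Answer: 92 + 15*sqrt(2)/2 ≈ 102.61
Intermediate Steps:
A = -13/2 (A = -5*1 + 6*(-1/4) = -5 - 3/2 = -13/2 ≈ -6.5000)
n(R) = 3*sqrt(2)/2 (n(R) = sqrt(-13/2 + 11) = sqrt(9/2) = 3*sqrt(2)/2)
t(21, -10)*n(-2) + (232 - 1*140) = (-5 - 1*(-10))*(3*sqrt(2)/2) + (232 - 1*140) = (-5 + 10)*(3*sqrt(2)/2) + (232 - 140) = 5*(3*sqrt(2)/2) + 92 = 15*sqrt(2)/2 + 92 = 92 + 15*sqrt(2)/2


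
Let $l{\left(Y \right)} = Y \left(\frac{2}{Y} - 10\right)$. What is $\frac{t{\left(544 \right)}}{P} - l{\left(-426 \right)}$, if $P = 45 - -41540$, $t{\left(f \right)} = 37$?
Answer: $- \frac{177235233}{41585} \approx -4262.0$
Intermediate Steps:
$P = 41585$ ($P = 45 + 41540 = 41585$)
$l{\left(Y \right)} = Y \left(-10 + \frac{2}{Y}\right)$
$\frac{t{\left(544 \right)}}{P} - l{\left(-426 \right)} = \frac{37}{41585} - \left(2 - -4260\right) = 37 \cdot \frac{1}{41585} - \left(2 + 4260\right) = \frac{37}{41585} - 4262 = - \frac{177235233}{41585}$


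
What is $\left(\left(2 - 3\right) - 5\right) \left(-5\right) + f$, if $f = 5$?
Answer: $35$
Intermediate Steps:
$\left(\left(2 - 3\right) - 5\right) \left(-5\right) + f = \left(\left(2 - 3\right) - 5\right) \left(-5\right) + 5 = \left(-1 - 5\right) \left(-5\right) + 5 = \left(-6\right) \left(-5\right) + 5 = 30 + 5 = 35$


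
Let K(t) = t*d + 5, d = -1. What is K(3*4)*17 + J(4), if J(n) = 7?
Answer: -112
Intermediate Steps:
K(t) = 5 - t (K(t) = t*(-1) + 5 = -t + 5 = 5 - t)
K(3*4)*17 + J(4) = (5 - 3*4)*17 + 7 = (5 - 1*12)*17 + 7 = (5 - 12)*17 + 7 = -7*17 + 7 = -119 + 7 = -112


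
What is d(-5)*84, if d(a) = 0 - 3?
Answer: -252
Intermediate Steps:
d(a) = -3
d(-5)*84 = -3*84 = -252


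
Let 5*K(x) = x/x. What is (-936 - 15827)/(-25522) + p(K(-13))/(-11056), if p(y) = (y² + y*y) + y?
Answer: 2316557273/3527140400 ≈ 0.65678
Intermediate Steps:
K(x) = ⅕ (K(x) = (x/x)/5 = (⅕)*1 = ⅕)
p(y) = y + 2*y² (p(y) = (y² + y²) + y = 2*y² + y = y + 2*y²)
(-936 - 15827)/(-25522) + p(K(-13))/(-11056) = (-936 - 15827)/(-25522) + ((1 + 2*(⅕))/5)/(-11056) = -16763*(-1/25522) + ((1 + ⅖)/5)*(-1/11056) = 16763/25522 + ((⅕)*(7/5))*(-1/11056) = 16763/25522 + (7/25)*(-1/11056) = 16763/25522 - 7/276400 = 2316557273/3527140400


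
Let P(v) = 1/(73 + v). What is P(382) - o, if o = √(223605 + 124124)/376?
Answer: 1/455 - √347729/376 ≈ -1.5661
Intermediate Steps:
o = √347729/376 (o = √347729*(1/376) = √347729/376 ≈ 1.5683)
P(382) - o = 1/(73 + 382) - √347729/376 = 1/455 - √347729/376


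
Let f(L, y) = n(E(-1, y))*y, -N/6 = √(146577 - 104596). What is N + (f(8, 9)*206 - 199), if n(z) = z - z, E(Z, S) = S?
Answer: -199 - 6*√41981 ≈ -1428.4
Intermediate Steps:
n(z) = 0
N = -6*√41981 (N = -6*√(146577 - 104596) = -6*√41981 ≈ -1229.4)
f(L, y) = 0 (f(L, y) = 0*y = 0)
N + (f(8, 9)*206 - 199) = -6*√41981 + (0*206 - 199) = -6*√41981 + (0 - 199) = -6*√41981 - 199 = -199 - 6*√41981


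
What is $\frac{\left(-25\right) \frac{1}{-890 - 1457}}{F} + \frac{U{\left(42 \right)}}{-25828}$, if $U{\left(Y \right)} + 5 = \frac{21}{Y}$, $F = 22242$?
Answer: $\frac{21414053}{122570234952} \approx 0.00017471$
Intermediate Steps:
$U{\left(Y \right)} = -5 + \frac{21}{Y}$
$\frac{\left(-25\right) \frac{1}{-890 - 1457}}{F} + \frac{U{\left(42 \right)}}{-25828} = \frac{\left(-25\right) \frac{1}{-890 - 1457}}{22242} + \frac{-5 + \frac{21}{42}}{-25828} = - \frac{25}{-2347} \cdot \frac{1}{22242} + \left(-5 + 21 \cdot \frac{1}{42}\right) \left(- \frac{1}{25828}\right) = \left(-25\right) \left(- \frac{1}{2347}\right) \frac{1}{22242} + \left(-5 + \frac{1}{2}\right) \left(- \frac{1}{25828}\right) = \frac{25}{2347} \cdot \frac{1}{22242} - - \frac{9}{51656} = \frac{25}{52201974} + \frac{9}{51656} = \frac{21414053}{122570234952}$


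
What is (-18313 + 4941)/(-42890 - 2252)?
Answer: 6686/22571 ≈ 0.29622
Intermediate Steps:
(-18313 + 4941)/(-42890 - 2252) = -13372/(-45142) = -13372*(-1/45142) = 6686/22571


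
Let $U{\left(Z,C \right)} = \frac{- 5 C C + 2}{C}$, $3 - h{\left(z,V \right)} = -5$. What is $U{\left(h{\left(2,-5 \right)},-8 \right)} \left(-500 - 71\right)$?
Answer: $- \frac{90789}{4} \approx -22697.0$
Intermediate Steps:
$h{\left(z,V \right)} = 8$ ($h{\left(z,V \right)} = 3 - -5 = 3 + 5 = 8$)
$U{\left(Z,C \right)} = \frac{2 - 5 C^{2}}{C}$ ($U{\left(Z,C \right)} = \frac{- 5 C^{2} + 2}{C} = \frac{2 - 5 C^{2}}{C}$)
$U{\left(h{\left(2,-5 \right)},-8 \right)} \left(-500 - 71\right) = \left(\left(-5\right) \left(-8\right) + \frac{2}{-8}\right) \left(-500 - 71\right) = \left(40 + 2 \left(- \frac{1}{8}\right)\right) \left(-571\right) = \left(40 - \frac{1}{4}\right) \left(-571\right) = \frac{159}{4} \left(-571\right) = - \frac{90789}{4}$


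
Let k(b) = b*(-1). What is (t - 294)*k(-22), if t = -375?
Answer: -14718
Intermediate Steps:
k(b) = -b
(t - 294)*k(-22) = (-375 - 294)*(-1*(-22)) = -669*22 = -14718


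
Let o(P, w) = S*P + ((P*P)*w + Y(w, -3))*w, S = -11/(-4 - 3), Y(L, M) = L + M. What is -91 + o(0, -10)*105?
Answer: 13559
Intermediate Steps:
S = 11/7 (S = -11/(-7) = -11*(-⅐) = 11/7 ≈ 1.5714)
o(P, w) = 11*P/7 + w*(-3 + w + w*P²) (o(P, w) = 11*P/7 + ((P*P)*w + (w - 3))*w = 11*P/7 + (P²*w + (-3 + w))*w = 11*P/7 + (w*P² + (-3 + w))*w = 11*P/7 + (-3 + w + w*P²)*w = 11*P/7 + w*(-3 + w + w*P²))
-91 + o(0, -10)*105 = -91 + ((11/7)*0 - 10*(-3 - 10) + 0²*(-10)²)*105 = -91 + (0 - 10*(-13) + 0*100)*105 = -91 + (0 + 130 + 0)*105 = -91 + 130*105 = -91 + 13650 = 13559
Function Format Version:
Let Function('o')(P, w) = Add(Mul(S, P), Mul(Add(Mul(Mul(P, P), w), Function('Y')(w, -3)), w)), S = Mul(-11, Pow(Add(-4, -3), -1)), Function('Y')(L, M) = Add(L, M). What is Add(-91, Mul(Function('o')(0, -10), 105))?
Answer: 13559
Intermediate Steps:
S = Rational(11, 7) (S = Mul(-11, Pow(-7, -1)) = Mul(-11, Rational(-1, 7)) = Rational(11, 7) ≈ 1.5714)
Function('o')(P, w) = Add(Mul(Rational(11, 7), P), Mul(w, Add(-3, w, Mul(w, Pow(P, 2))))) (Function('o')(P, w) = Add(Mul(Rational(11, 7), P), Mul(Add(Mul(Mul(P, P), w), Add(w, -3)), w)) = Add(Mul(Rational(11, 7), P), Mul(Add(Mul(Pow(P, 2), w), Add(-3, w)), w)) = Add(Mul(Rational(11, 7), P), Mul(Add(Mul(w, Pow(P, 2)), Add(-3, w)), w)) = Add(Mul(Rational(11, 7), P), Mul(Add(-3, w, Mul(w, Pow(P, 2))), w)) = Add(Mul(Rational(11, 7), P), Mul(w, Add(-3, w, Mul(w, Pow(P, 2))))))
Add(-91, Mul(Function('o')(0, -10), 105)) = Add(-91, Mul(Add(Mul(Rational(11, 7), 0), Mul(-10, Add(-3, -10)), Mul(Pow(0, 2), Pow(-10, 2))), 105)) = Add(-91, Mul(Add(0, Mul(-10, -13), Mul(0, 100)), 105)) = Add(-91, Mul(Add(0, 130, 0), 105)) = Add(-91, Mul(130, 105)) = Add(-91, 13650) = 13559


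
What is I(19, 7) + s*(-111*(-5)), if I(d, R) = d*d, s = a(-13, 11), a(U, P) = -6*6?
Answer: -19619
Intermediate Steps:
a(U, P) = -36
s = -36
I(d, R) = d²
I(19, 7) + s*(-111*(-5)) = 19² - (-3996)*(-5) = 361 - 36*555 = 361 - 19980 = -19619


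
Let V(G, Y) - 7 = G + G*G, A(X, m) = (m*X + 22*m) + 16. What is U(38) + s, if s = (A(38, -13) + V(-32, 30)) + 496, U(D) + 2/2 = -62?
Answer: 668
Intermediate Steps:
A(X, m) = 16 + 22*m + X*m (A(X, m) = (X*m + 22*m) + 16 = (22*m + X*m) + 16 = 16 + 22*m + X*m)
V(G, Y) = 7 + G + G**2 (V(G, Y) = 7 + (G + G*G) = 7 + (G + G**2) = 7 + G + G**2)
U(D) = -63 (U(D) = -1 - 62 = -63)
s = 731 (s = ((16 + 22*(-13) + 38*(-13)) + (7 - 32 + (-32)**2)) + 496 = ((16 - 286 - 494) + (7 - 32 + 1024)) + 496 = (-764 + 999) + 496 = 235 + 496 = 731)
U(38) + s = -63 + 731 = 668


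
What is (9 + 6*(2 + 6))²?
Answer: 3249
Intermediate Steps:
(9 + 6*(2 + 6))² = (9 + 6*8)² = (9 + 48)² = 57² = 3249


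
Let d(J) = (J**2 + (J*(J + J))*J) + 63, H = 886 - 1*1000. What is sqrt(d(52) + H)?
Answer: 3*sqrt(31541) ≈ 532.79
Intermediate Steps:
H = -114 (H = 886 - 1000 = -114)
d(J) = 63 + J**2 + 2*J**3 (d(J) = (J**2 + (J*(2*J))*J) + 63 = (J**2 + (2*J**2)*J) + 63 = (J**2 + 2*J**3) + 63 = 63 + J**2 + 2*J**3)
sqrt(d(52) + H) = sqrt((63 + 52**2 + 2*52**3) - 114) = sqrt((63 + 2704 + 2*140608) - 114) = sqrt((63 + 2704 + 281216) - 114) = sqrt(283983 - 114) = sqrt(283869) = 3*sqrt(31541)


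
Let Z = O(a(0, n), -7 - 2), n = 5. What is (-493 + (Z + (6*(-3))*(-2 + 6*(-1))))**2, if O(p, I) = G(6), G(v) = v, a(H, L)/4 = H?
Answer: 117649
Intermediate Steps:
a(H, L) = 4*H
O(p, I) = 6
Z = 6
(-493 + (Z + (6*(-3))*(-2 + 6*(-1))))**2 = (-493 + (6 + (6*(-3))*(-2 + 6*(-1))))**2 = (-493 + (6 - 18*(-2 - 6)))**2 = (-493 + (6 - 18*(-8)))**2 = (-493 + (6 + 144))**2 = (-493 + 150)**2 = (-343)**2 = 117649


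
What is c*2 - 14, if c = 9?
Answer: 4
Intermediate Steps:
c*2 - 14 = 9*2 - 14 = 18 - 14 = 4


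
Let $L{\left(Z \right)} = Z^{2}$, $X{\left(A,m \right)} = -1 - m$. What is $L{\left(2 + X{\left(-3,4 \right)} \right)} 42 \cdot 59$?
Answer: $22302$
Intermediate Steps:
$L{\left(2 + X{\left(-3,4 \right)} \right)} 42 \cdot 59 = \left(2 - 5\right)^{2} \cdot 42 \cdot 59 = \left(-3\right)^{2} \cdot 42 \cdot 59 = 9 \cdot 42 \cdot 59 = 378 \cdot 59 = 22302$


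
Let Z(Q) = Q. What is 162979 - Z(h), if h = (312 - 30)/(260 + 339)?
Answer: 97624139/599 ≈ 1.6298e+5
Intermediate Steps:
h = 282/599 ≈ 0.47078
162979 - Z(h) = 162979 - 1*282/599 = 162979 - 282/599 = 97624139/599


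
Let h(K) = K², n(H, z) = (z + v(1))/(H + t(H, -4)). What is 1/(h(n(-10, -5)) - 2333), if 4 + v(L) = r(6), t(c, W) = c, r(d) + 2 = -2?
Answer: -400/933031 ≈ -0.00042871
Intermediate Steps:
r(d) = -4 (r(d) = -2 - 2 = -4)
v(L) = -8 (v(L) = -4 - 4 = -8)
n(H, z) = (-8 + z)/(2*H) (n(H, z) = (z - 8)/(H + H) = (-8 + z)/((2*H)) = (-8 + z)*(1/(2*H)) = (-8 + z)/(2*H))
1/(h(n(-10, -5)) - 2333) = 1/(((½)*(-8 - 5)/(-10))² - 2333) = 1/(((½)*(-⅒)*(-13))² - 2333) = 1/((13/20)² - 2333) = 1/(169/400 - 2333) = 1/(-933031/400) = -400/933031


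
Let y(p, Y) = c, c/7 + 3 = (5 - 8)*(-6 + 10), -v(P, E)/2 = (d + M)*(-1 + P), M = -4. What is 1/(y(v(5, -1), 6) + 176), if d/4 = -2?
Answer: 1/71 ≈ 0.014085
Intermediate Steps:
d = -8 (d = 4*(-2) = -8)
v(P, E) = -24 + 24*P (v(P, E) = -2*(-8 - 4)*(-1 + P) = -(-24)*(-1 + P) = -2*(12 - 12*P) = -24 + 24*P)
c = -105 (c = -21 + 7*((5 - 8)*(-6 + 10)) = -21 + 7*(-3*4) = -21 + 7*(-12) = -21 - 84 = -105)
y(p, Y) = -105
1/(y(v(5, -1), 6) + 176) = 1/(-105 + 176) = 1/71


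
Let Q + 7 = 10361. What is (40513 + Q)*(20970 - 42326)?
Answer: -1086315652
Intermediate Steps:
Q = 10354 (Q = -7 + 10361 = 10354)
(40513 + Q)*(20970 - 42326) = (40513 + 10354)*(20970 - 42326) = 50867*(-21356) = -1086315652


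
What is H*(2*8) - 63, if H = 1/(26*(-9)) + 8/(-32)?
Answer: -7847/117 ≈ -67.068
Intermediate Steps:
H = -119/468 (H = (1/26)*(-⅑) + 8*(-1/32) = -1/234 - ¼ = -119/468 ≈ -0.25427)
H*(2*8) - 63 = -119*8/234 - 63 = -119/468*16 - 63 = -476/117 - 63 = -7847/117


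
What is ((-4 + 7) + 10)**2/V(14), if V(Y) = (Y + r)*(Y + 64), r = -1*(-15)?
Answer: 13/174 ≈ 0.074713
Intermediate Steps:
r = 15
V(Y) = (15 + Y)*(64 + Y) (V(Y) = (Y + 15)*(Y + 64) = (15 + Y)*(64 + Y))
((-4 + 7) + 10)**2/V(14) = ((-4 + 7) + 10)**2/(960 + 14**2 + 79*14) = (3 + 10)**2/(960 + 196 + 1106) = 13**2/2262 = 169*(1/2262) = 13/174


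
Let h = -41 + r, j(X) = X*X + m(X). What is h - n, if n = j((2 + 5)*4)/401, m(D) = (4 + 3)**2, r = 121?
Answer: 31247/401 ≈ 77.923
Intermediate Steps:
m(D) = 49 (m(D) = 7**2 = 49)
j(X) = 49 + X**2 (j(X) = X*X + 49 = X**2 + 49 = 49 + X**2)
h = 80 (h = -41 + 121 = 80)
n = 833/401 (n = (49 + ((2 + 5)*4)**2)/401 = (49 + (7*4)**2)*(1/401) = (49 + 28**2)*(1/401) = (49 + 784)*(1/401) = 833*(1/401) = 833/401 ≈ 2.0773)
h - n = 80 - 1*833/401 = 80 - 833/401 = 31247/401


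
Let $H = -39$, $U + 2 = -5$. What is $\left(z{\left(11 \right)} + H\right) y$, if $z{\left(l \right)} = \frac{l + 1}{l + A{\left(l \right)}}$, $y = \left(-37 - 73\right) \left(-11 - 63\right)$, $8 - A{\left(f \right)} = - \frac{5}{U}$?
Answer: $- \frac{2496945}{8} \approx -3.1212 \cdot 10^{5}$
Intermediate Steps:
$U = -7$ ($U = -2 - 5 = -7$)
$A{\left(f \right)} = \frac{51}{7}$ ($A{\left(f \right)} = 8 - - \frac{5}{-7} = 8 - \left(-5\right) \left(- \frac{1}{7}\right) = 8 - \frac{5}{7} = \frac{51}{7}$)
$y = 8140$ ($y = \left(-110\right) \left(-74\right) = 8140$)
$z{\left(l \right)} = \frac{1 + l}{\frac{51}{7} + l}$ ($z{\left(l \right)} = \frac{l + 1}{l + \frac{51}{7}} = \frac{1 + l}{\frac{51}{7} + l}$)
$\left(z{\left(11 \right)} + H\right) y = \left(\frac{7 \left(1 + 11\right)}{51 + 7 \cdot 11} - 39\right) 8140 = \left(7 \frac{1}{51 + 77} \cdot 12 - 39\right) 8140 = \left(7 \cdot \frac{1}{128} \cdot 12 - 39\right) 8140 = \left(\frac{21}{32} - 39\right) 8140 = \left(- \frac{1227}{32}\right) 8140 = - \frac{2496945}{8}$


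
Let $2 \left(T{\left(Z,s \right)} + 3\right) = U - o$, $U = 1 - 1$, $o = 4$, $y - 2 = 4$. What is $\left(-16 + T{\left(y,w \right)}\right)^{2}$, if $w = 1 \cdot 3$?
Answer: $441$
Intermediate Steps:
$y = 6$ ($y = 2 + 4 = 6$)
$U = 0$
$w = 3$
$T{\left(Z,s \right)} = -5$ ($T{\left(Z,s \right)} = -3 + \frac{0 - 4}{2} = -3 + \frac{1}{2} \left(-4\right) = -3 - 2 = -5$)
$\left(-16 + T{\left(y,w \right)}\right)^{2} = \left(-16 - 5\right)^{2} = \left(-21\right)^{2} = 441$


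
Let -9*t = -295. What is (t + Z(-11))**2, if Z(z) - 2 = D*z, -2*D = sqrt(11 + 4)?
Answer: 538891/324 + 3443*sqrt(15)/9 ≈ 3144.9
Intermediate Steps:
D = -sqrt(15)/2 (D = -sqrt(11 + 4)/2 = -sqrt(15)/2 ≈ -1.9365)
Z(z) = 2 - z*sqrt(15)/2 (Z(z) = 2 + (-sqrt(15)/2)*z = 2 - z*sqrt(15)/2)
t = 295/9 (t = -1/9*(-295) = 295/9 ≈ 32.778)
(t + Z(-11))**2 = (295/9 + (2 - 1/2*(-11)*sqrt(15)))**2 = (295/9 + (2 + 11*sqrt(15)/2))**2 = (313/9 + 11*sqrt(15)/2)**2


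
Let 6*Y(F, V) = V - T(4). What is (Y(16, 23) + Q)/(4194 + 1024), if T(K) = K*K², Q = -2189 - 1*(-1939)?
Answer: -1541/31308 ≈ -0.049221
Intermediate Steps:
Q = -250 (Q = -2189 + 1939 = -250)
T(K) = K³
Y(F, V) = -32/3 + V/6 (Y(F, V) = (V - 1*4³)/6 = (V - 1*64)/6 = (V - 64)/6 = (-64 + V)/6 = -32/3 + V/6)
(Y(16, 23) + Q)/(4194 + 1024) = ((-32/3 + (⅙)*23) - 250)/(4194 + 1024) = ((-32/3 + 23/6) - 250)/5218 = (-41/6 - 250)*(1/5218) = -1541/6*1/5218 = -1541/31308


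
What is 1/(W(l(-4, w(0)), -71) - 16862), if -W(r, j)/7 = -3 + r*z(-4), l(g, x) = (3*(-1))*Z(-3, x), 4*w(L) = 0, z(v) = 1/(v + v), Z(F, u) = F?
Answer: -8/134665 ≈ -5.9407e-5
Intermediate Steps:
z(v) = 1/(2*v)
w(L) = 0 (w(L) = (¼)*0 = 0)
l(g, x) = 9 (l(g, x) = (3*(-1))*(-3) = -3*(-3) = 9)
W(r, j) = 21 + 7*r/8 (W(r, j) = -7*(-3 + r*((½)/(-4))) = -7*(-3 + r*((½)*(-¼))) = -7*(-3 + r*(-⅛)) = -7*(-3 - r/8) = 21 + 7*r/8)
1/(W(l(-4, w(0)), -71) - 16862) = 1/((21 + (7/8)*9) - 16862) = 1/((21 + 63/8) - 16862) = 1/(231/8 - 16862) = 1/(-134665/8) = -8/134665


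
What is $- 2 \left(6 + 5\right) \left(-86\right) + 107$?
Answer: $1999$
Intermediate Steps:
$- 2 \left(6 + 5\right) \left(-86\right) + 107 = \left(-2\right) 11 \left(-86\right) + 107 = \left(-22\right) \left(-86\right) + 107 = 1892 + 107 = 1999$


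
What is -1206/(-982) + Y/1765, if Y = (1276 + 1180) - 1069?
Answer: 1745312/866615 ≈ 2.0139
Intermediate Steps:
Y = 1387 (Y = 2456 - 1069 = 1387)
-1206/(-982) + Y/1765 = -1206/(-982) + 1387/1765 = -1206*(-1/982) + 1387*(1/1765) = 603/491 + 1387/1765 = 1745312/866615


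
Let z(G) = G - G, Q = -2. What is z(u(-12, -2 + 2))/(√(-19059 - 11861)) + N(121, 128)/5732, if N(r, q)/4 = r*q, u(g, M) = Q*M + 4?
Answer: 15488/1433 ≈ 10.808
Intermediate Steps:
u(g, M) = 4 - 2*M (u(g, M) = -2*M + 4 = 4 - 2*M)
N(r, q) = 4*q*r (N(r, q) = 4*(r*q) = 4*(q*r) = 4*q*r)
z(G) = 0
z(u(-12, -2 + 2))/(√(-19059 - 11861)) + N(121, 128)/5732 = 0/(√(-19059 - 11861)) + (4*128*121)/5732 = 0/(√(-30920)) + 61952*(1/5732) = 0/((2*I*√7730)) + 15488/1433 = 0*(-I*√7730/15460) + 15488/1433 = 0 + 15488/1433 = 15488/1433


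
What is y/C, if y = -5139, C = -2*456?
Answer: 1713/304 ≈ 5.6349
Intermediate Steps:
C = -912
y/C = -5139/(-912) = -5139*(-1/912) = 1713/304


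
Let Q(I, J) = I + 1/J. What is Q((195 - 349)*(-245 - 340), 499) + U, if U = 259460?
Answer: 174425451/499 ≈ 3.4955e+5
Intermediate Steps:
Q((195 - 349)*(-245 - 340), 499) + U = ((195 - 349)*(-245 - 340) + 1/499) + 259460 = (-154*(-585) + 1/499) + 259460 = (90090 + 1/499) + 259460 = 44954911/499 + 259460 = 174425451/499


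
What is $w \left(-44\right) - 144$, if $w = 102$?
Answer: $-4632$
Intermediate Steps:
$w \left(-44\right) - 144 = 102 \left(-44\right) - 144 = -4488 - 144 = -4632$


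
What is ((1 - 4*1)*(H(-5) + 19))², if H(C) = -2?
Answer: 2601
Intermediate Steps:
((1 - 4*1)*(H(-5) + 19))² = ((1 - 4*1)*(-2 + 19))² = ((1 - 4)*17)² = (-3*17)² = (-51)² = 2601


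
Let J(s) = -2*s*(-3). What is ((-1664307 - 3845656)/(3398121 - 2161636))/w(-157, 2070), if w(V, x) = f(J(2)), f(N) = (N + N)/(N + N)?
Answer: -5509963/1236485 ≈ -4.4561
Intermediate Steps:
J(s) = 6*s
f(N) = 1 (f(N) = (2*N)/((2*N)) = (2*N)*(1/(2*N)) = 1)
w(V, x) = 1
((-1664307 - 3845656)/(3398121 - 2161636))/w(-157, 2070) = ((-1664307 - 3845656)/(3398121 - 2161636))/1 = -5509963/1236485*1 = -5509963/1236485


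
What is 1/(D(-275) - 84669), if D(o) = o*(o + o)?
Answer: 1/66581 ≈ 1.5019e-5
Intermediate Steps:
D(o) = 2*o**2 (D(o) = o*(2*o) = 2*o**2)
1/(D(-275) - 84669) = 1/(2*(-275)**2 - 84669) = 1/(2*75625 - 84669) = 1/(151250 - 84669) = 1/66581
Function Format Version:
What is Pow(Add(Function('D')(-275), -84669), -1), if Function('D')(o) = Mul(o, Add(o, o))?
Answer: Rational(1, 66581) ≈ 1.5019e-5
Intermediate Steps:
Function('D')(o) = Mul(2, Pow(o, 2)) (Function('D')(o) = Mul(o, Mul(2, o)) = Mul(2, Pow(o, 2)))
Pow(Add(Function('D')(-275), -84669), -1) = Pow(Add(Mul(2, Pow(-275, 2)), -84669), -1) = Pow(Add(Mul(2, 75625), -84669), -1) = Pow(Add(151250, -84669), -1) = Pow(66581, -1) = Rational(1, 66581)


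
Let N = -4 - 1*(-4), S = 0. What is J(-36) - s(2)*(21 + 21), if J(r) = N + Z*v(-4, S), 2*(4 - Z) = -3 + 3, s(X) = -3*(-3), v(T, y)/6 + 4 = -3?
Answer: -546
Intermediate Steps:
v(T, y) = -42 (v(T, y) = -24 + 6*(-3) = -24 - 18 = -42)
s(X) = 9
N = 0 (N = -4 + 4 = 0)
Z = 4 (Z = 4 - (-3 + 3)/2 = 4 - 1/2*0 = 4 + 0 = 4)
J(r) = -168 (J(r) = 0 + 4*(-42) = 0 - 168 = -168)
J(-36) - s(2)*(21 + 21) = -168 - 9*(21 + 21) = -168 - 9*42 = -168 - 1*378 = -168 - 378 = -546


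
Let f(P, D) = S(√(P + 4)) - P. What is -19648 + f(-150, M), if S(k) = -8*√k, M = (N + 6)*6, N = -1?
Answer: -19498 - 8*(-146)^(¼) ≈ -19518.0 - 19.664*I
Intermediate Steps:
M = 30 (M = (-1 + 6)*6 = 5*6 = 30)
f(P, D) = -P - 8*(4 + P)^(¼) (f(P, D) = -8*(P + 4)^(¼) - P = -8*(4 + P)^(¼) - P = -P - 8*(4 + P)^(¼))
-19648 + f(-150, M) = -19648 + (-1*(-150) - 8*(4 - 150)^(¼)) = -19648 + (150 - 8*(-146)^(¼)) = -19498 - 8*(-146)^(¼)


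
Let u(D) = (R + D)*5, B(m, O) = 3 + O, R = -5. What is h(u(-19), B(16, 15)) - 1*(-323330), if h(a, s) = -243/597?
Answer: 64342589/199 ≈ 3.2333e+5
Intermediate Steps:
u(D) = -25 + 5*D (u(D) = (-5 + D)*5 = -25 + 5*D)
h(a, s) = -81/199 (h(a, s) = -243*1/597 = -81/199)
h(u(-19), B(16, 15)) - 1*(-323330) = -81/199 - 1*(-323330) = -81/199 + 323330 = 64342589/199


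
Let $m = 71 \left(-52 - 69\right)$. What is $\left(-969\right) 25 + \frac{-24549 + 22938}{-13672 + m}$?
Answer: $- \frac{179773188}{7421} \approx -24225.0$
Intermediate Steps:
$m = -8591$ ($m = 71 \left(-121\right) = -8591$)
$\left(-969\right) 25 + \frac{-24549 + 22938}{-13672 + m} = \left(-969\right) 25 + \frac{-24549 + 22938}{-13672 - 8591} = -24225 - \frac{1611}{-22263} = -24225 - - \frac{537}{7421} = -24225 + \frac{537}{7421} = - \frac{179773188}{7421}$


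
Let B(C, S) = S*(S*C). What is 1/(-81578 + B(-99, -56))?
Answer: -1/392042 ≈ -2.5507e-6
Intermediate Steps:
B(C, S) = C*S² (B(C, S) = S*(C*S) = C*S²)
1/(-81578 + B(-99, -56)) = 1/(-81578 - 99*(-56)²) = 1/(-81578 - 99*3136) = 1/(-81578 - 310464) = 1/(-392042) = -1/392042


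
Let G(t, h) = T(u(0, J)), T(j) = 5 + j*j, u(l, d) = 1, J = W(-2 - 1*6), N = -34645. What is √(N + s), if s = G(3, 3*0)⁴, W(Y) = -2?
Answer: I*√33349 ≈ 182.62*I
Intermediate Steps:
J = -2
T(j) = 5 + j²
G(t, h) = 6 (G(t, h) = 5 + 1² = 5 + 1 = 6)
s = 1296 (s = 6⁴ = 1296)
√(N + s) = √(-34645 + 1296) = √(-33349) = I*√33349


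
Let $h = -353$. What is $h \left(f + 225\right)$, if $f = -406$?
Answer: $63893$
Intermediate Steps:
$h \left(f + 225\right) = - 353 \left(-406 + 225\right) = \left(-353\right) \left(-181\right) = 63893$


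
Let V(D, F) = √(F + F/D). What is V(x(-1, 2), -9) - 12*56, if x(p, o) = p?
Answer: -672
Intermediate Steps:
V(x(-1, 2), -9) - 12*56 = √(-9 - 9/(-1)) - 12*56 = √(-9 - 9*(-1)) - 672 = √(-9 + 9) - 672 = √0 - 672 = 0 - 672 = -672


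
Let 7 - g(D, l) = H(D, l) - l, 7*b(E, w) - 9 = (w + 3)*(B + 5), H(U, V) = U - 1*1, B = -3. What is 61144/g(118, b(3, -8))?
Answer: -428008/771 ≈ -555.13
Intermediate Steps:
H(U, V) = -1 + U (H(U, V) = U - 1 = -1 + U)
b(E, w) = 15/7 + 2*w/7 (b(E, w) = 9/7 + ((w + 3)*(-3 + 5))/7 = 9/7 + ((3 + w)*2)/7 = 9/7 + (6 + 2*w)/7 = 9/7 + (6/7 + 2*w/7) = 15/7 + 2*w/7)
g(D, l) = 8 + l - D (g(D, l) = 7 - ((-1 + D) - l) = 7 - (-1 + D - l) = 7 + (1 + l - D) = 8 + l - D)
61144/g(118, b(3, -8)) = 61144/(8 + (15/7 + (2/7)*(-8)) - 1*118) = 61144/(8 + (15/7 - 16/7) - 118) = 61144/(8 - 1/7 - 118) = 61144/(-771/7) = 61144*(-7/771) = -428008/771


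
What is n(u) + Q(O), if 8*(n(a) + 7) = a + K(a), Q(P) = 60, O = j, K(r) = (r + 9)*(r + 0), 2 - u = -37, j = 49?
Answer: 2335/8 ≈ 291.88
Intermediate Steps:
u = 39 (u = 2 - 1*(-37) = 2 + 37 = 39)
K(r) = r*(9 + r) (K(r) = (9 + r)*r = r*(9 + r))
O = 49
n(a) = -7 + a/8 + a*(9 + a)/8 (n(a) = -7 + (a + a*(9 + a))/8 = -7 + (a/8 + a*(9 + a)/8) = -7 + a/8 + a*(9 + a)/8)
n(u) + Q(O) = (-7 + (⅛)*39 + (⅛)*39*(9 + 39)) + 60 = (-7 + 39/8 + (⅛)*39*48) + 60 = (-7 + 39/8 + 234) + 60 = 1855/8 + 60 = 2335/8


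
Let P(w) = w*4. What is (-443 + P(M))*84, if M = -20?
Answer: -43932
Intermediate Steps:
P(w) = 4*w
(-443 + P(M))*84 = (-443 + 4*(-20))*84 = (-443 - 80)*84 = -523*84 = -43932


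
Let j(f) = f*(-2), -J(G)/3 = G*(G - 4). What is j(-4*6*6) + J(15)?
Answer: -207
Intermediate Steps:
J(G) = -3*G*(-4 + G) (J(G) = -3*G*(G - 4) = -3*G*(-4 + G))
j(f) = -2*f
j(-4*6*6) + J(15) = -2*(-4*6)*6 + 3*15*(4 - 1*15) = -(-48)*6 + 3*15*(4 - 15) = -2*(-144) + 3*15*(-11) = 288 - 495 = -207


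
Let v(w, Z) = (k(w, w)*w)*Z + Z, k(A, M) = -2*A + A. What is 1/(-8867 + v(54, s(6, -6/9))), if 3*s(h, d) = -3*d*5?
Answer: -3/55751 ≈ -5.3811e-5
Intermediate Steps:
k(A, M) = -A
s(h, d) = -5*d (s(h, d) = (-3*d*5)/3 = (-15*d)/3 = -5*d)
v(w, Z) = Z - Z*w² (v(w, Z) = ((-w)*w)*Z + Z = (-w²)*Z + Z = -Z*w² + Z = Z - Z*w²)
1/(-8867 + v(54, s(6, -6/9))) = 1/(-8867 + (-(-30)/9)*(1 - 1*54²)) = 1/(-8867 + (-(-30)/9)*(1 - 1*2916)) = 1/(-8867 + (-5*(-⅔))*(1 - 2916)) = 1/(-8867 + (10/3)*(-2915)) = 1/(-8867 - 29150/3) = 1/(-55751/3) = -3/55751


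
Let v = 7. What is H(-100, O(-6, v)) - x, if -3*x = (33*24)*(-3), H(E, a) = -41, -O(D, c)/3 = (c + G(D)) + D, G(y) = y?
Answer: -833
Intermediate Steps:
O(D, c) = -6*D - 3*c (O(D, c) = -3*((c + D) + D) = -3*((D + c) + D) = -3*(c + 2*D) = -6*D - 3*c)
x = 792 (x = -33*24*(-3)/3 = -264*(-3) = -1/3*(-2376) = 792)
H(-100, O(-6, v)) - x = -41 - 1*792 = -41 - 792 = -833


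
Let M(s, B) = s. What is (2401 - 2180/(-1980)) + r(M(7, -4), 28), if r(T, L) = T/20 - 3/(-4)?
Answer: 2379169/990 ≈ 2403.2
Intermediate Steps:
r(T, L) = ¾ + T/20 (r(T, L) = T*(1/20) - 3*(-¼) = T/20 + ¾ = ¾ + T/20)
(2401 - 2180/(-1980)) + r(M(7, -4), 28) = (2401 - 2180/(-1980)) + (¾ + (1/20)*7) = (2401 - 2180*(-1/1980)) + (¾ + 7/20) = (2401 + 109/99) + 11/10 = 237808/99 + 11/10 = 2379169/990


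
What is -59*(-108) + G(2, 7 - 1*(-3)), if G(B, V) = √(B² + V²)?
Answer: 6372 + 2*√26 ≈ 6382.2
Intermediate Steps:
-59*(-108) + G(2, 7 - 1*(-3)) = -59*(-108) + √(2² + (7 - 1*(-3))²) = 6372 + √(4 + (7 + 3)²) = 6372 + √(4 + 10²) = 6372 + √(4 + 100) = 6372 + √104 = 6372 + 2*√26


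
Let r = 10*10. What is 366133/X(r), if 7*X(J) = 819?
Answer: 366133/117 ≈ 3129.3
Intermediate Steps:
r = 100
X(J) = 117 (X(J) = (1/7)*819 = 117)
366133/X(r) = 366133/117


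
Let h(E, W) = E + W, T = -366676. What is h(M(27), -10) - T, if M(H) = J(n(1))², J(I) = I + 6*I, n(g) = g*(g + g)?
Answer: 366862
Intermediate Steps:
n(g) = 2*g² (n(g) = g*(2*g) = 2*g²)
J(I) = 7*I
M(H) = 196 (M(H) = (7*(2*1²))² = (7*(2*1))² = (7*2)² = 14² = 196)
h(M(27), -10) - T = (196 - 10) - 1*(-366676) = 186 + 366676 = 366862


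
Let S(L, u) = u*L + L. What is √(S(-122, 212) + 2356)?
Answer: I*√23630 ≈ 153.72*I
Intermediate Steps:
S(L, u) = L + L*u (S(L, u) = L*u + L = L + L*u)
√(S(-122, 212) + 2356) = √(-122*(1 + 212) + 2356) = √(-122*213 + 2356) = √(-25986 + 2356) = √(-23630) = I*√23630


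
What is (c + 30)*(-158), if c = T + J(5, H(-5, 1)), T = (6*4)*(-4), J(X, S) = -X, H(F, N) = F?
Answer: 11218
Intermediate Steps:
T = -96 (T = 24*(-4) = -96)
c = -101 (c = -96 - 1*5 = -96 - 5 = -101)
(c + 30)*(-158) = (-101 + 30)*(-158) = -71*(-158) = 11218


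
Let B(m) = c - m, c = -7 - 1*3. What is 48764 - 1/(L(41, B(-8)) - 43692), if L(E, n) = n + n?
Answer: 2130791745/43696 ≈ 48764.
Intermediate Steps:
c = -10 (c = -7 - 3 = -10)
B(m) = -10 - m
L(E, n) = 2*n
48764 - 1/(L(41, B(-8)) - 43692) = 48764 - 1/(2*(-10 - 1*(-8)) - 43692) = 48764 - 1/(2*(-10 + 8) - 43692) = 48764 - 1/(2*(-2) - 43692) = 48764 - 1/(-4 - 43692) = 48764 - 1/(-43696) = 48764 - 1*(-1/43696) = 48764 + 1/43696 = 2130791745/43696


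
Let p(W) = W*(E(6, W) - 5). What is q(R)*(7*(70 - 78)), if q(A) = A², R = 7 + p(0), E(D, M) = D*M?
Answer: -2744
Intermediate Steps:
p(W) = W*(-5 + 6*W) (p(W) = W*(6*W - 5) = W*(-5 + 6*W))
R = 7 (R = 7 + 0*(-5 + 6*0) = 7 + 0*(-5 + 0) = 7 + 0*(-5) = 7 + 0 = 7)
q(R)*(7*(70 - 78)) = 7²*(7*(70 - 78)) = 49*(7*(-8)) = 49*(-56) = -2744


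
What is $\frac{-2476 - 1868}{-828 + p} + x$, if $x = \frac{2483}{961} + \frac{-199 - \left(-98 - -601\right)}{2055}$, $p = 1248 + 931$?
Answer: $- \frac{865539709}{889343035} \approx -0.97324$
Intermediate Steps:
$p = 2179$
$x = \frac{1475981}{658285}$ ($x = 2483 \cdot \frac{1}{961} + \left(-199 - \left(-98 + 601\right)\right) \frac{1}{2055} = \frac{2483}{961} + \left(-199 - 503\right) \frac{1}{2055} = \frac{2483}{961} - \frac{234}{685} = \frac{1475981}{658285} \approx 2.2422$)
$\frac{-2476 - 1868}{-828 + p} + x = \frac{-2476 - 1868}{-828 + 2179} + \frac{1475981}{658285} = - \frac{4344}{1351} + \frac{1475981}{658285} = - \frac{865539709}{889343035}$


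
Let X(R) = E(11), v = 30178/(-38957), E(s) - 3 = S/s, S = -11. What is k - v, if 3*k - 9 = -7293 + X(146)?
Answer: -283594340/116871 ≈ -2426.6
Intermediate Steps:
E(s) = 3 - 11/s
v = -30178/38957 (v = 30178*(-1/38957) = -30178/38957 ≈ -0.77465)
X(R) = 2 (X(R) = 3 - 11/11 = 3 - 11*1/11 = 3 - 1 = 2)
k = -7282/3 (k = 3 + (-7293 + 2)/3 = 3 + (⅓)*(-7291) = 3 - 7291/3 = -7282/3 ≈ -2427.3)
k - v = -7282/3 - 1*(-30178/38957) = -7282/3 + 30178/38957 = -283594340/116871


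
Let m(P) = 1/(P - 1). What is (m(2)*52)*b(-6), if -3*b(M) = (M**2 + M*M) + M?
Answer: -1144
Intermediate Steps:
m(P) = 1/(-1 + P)
b(M) = -2*M**2/3 - M/3 (b(M) = -((M**2 + M*M) + M)/3 = -((M**2 + M**2) + M)/3 = -(2*M**2 + M)/3 = -(M + 2*M**2)/3 = -2*M**2/3 - M/3)
(m(2)*52)*b(-6) = (52/(-1 + 2))*(-1/3*(-6)*(1 + 2*(-6))) = (52/1)*(-1/3*(-6)*(1 - 12)) = (1*52)*(-1/3*(-6)*(-11)) = 52*(-22) = -1144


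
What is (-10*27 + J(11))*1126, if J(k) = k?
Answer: -291634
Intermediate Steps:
(-10*27 + J(11))*1126 = (-10*27 + 11)*1126 = (-270 + 11)*1126 = -259*1126 = -291634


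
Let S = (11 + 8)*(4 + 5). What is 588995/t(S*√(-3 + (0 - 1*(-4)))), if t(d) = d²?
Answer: 588995/29241 ≈ 20.143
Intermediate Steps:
S = 171 (S = 19*9 = 171)
588995/t(S*√(-3 + (0 - 1*(-4)))) = 588995/((171*√(-3 + (0 - 1*(-4))))²) = 588995/((171*√(-3 + (0 + 4)))²) = 588995/((171*√(-3 + 4))²) = 588995/((171*√1)²) = 588995/((171*1)²) = 588995/(171²) = 588995/29241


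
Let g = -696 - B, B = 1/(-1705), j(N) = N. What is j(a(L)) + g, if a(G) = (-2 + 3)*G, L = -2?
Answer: -1190089/1705 ≈ -698.00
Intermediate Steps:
a(G) = G (a(G) = 1*G = G)
B = -1/1705 ≈ -0.00058651
g = -1186679/1705 (g = -696 - 1*(-1/1705) = -696 + 1/1705 = -1186679/1705 ≈ -696.00)
j(a(L)) + g = -2 - 1186679/1705 = -1190089/1705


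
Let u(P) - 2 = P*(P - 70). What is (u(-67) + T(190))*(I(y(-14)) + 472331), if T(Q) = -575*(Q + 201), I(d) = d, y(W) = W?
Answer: -101852327148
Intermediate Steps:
u(P) = 2 + P*(-70 + P) (u(P) = 2 + P*(P - 70) = 2 + P*(-70 + P))
T(Q) = -115575 - 575*Q (T(Q) = -575*(201 + Q) = -115575 - 575*Q)
(u(-67) + T(190))*(I(y(-14)) + 472331) = ((2 + (-67)² - 70*(-67)) + (-115575 - 575*190))*(-14 + 472331) = ((2 + 4489 + 4690) + (-115575 - 109250))*472317 = (9181 - 224825)*472317 = -215644*472317 = -101852327148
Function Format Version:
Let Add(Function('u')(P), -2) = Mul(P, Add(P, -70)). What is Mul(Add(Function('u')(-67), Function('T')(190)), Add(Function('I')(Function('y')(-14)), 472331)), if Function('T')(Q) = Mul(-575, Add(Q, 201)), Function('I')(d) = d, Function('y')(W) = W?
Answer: -101852327148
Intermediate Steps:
Function('u')(P) = Add(2, Mul(P, Add(-70, P))) (Function('u')(P) = Add(2, Mul(P, Add(P, -70))) = Add(2, Mul(P, Add(-70, P))))
Function('T')(Q) = Add(-115575, Mul(-575, Q)) (Function('T')(Q) = Mul(-575, Add(201, Q)) = Add(-115575, Mul(-575, Q)))
Mul(Add(Function('u')(-67), Function('T')(190)), Add(Function('I')(Function('y')(-14)), 472331)) = Mul(Add(Add(2, Pow(-67, 2), Mul(-70, -67)), Add(-115575, Mul(-575, 190))), Add(-14, 472331)) = Mul(Add(Add(2, 4489, 4690), Add(-115575, -109250)), 472317) = Mul(Add(9181, -224825), 472317) = Mul(-215644, 472317) = -101852327148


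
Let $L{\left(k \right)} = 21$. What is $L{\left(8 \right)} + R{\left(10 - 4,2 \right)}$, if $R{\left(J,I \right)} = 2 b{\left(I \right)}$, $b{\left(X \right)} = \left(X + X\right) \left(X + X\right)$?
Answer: $53$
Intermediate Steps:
$b{\left(X \right)} = 4 X^{2}$ ($b{\left(X \right)} = 2 X 2 X = 4 X^{2}$)
$R{\left(J,I \right)} = 8 I^{2}$ ($R{\left(J,I \right)} = 2 \cdot 4 I^{2} = 8 I^{2}$)
$L{\left(8 \right)} + R{\left(10 - 4,2 \right)} = 21 + 8 \cdot 2^{2} = 21 + 8 \cdot 4 = 21 + 32 = 53$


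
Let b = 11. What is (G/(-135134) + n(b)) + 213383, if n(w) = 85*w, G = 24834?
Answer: 14480811889/67567 ≈ 2.1432e+5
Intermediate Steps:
(G/(-135134) + n(b)) + 213383 = (24834/(-135134) + 85*11) + 213383 = (24834*(-1/135134) + 935) + 213383 = (-12417/67567 + 935) + 213383 = 63162728/67567 + 213383 = 14480811889/67567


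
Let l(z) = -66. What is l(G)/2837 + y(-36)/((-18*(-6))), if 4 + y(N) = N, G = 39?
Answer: -30152/76599 ≈ -0.39363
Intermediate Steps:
y(N) = -4 + N
l(G)/2837 + y(-36)/((-18*(-6))) = -66/2837 + (-4 - 36)/((-18*(-6))) = -66*1/2837 - 40/108 = -66/2837 - 40*1/108 = -66/2837 - 10/27 = -30152/76599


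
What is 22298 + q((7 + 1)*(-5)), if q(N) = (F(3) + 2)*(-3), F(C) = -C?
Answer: 22301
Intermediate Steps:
q(N) = 3 (q(N) = (-1*3 + 2)*(-3) = (-3 + 2)*(-3) = -1*(-3) = 3)
22298 + q((7 + 1)*(-5)) = 22298 + 3 = 22301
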